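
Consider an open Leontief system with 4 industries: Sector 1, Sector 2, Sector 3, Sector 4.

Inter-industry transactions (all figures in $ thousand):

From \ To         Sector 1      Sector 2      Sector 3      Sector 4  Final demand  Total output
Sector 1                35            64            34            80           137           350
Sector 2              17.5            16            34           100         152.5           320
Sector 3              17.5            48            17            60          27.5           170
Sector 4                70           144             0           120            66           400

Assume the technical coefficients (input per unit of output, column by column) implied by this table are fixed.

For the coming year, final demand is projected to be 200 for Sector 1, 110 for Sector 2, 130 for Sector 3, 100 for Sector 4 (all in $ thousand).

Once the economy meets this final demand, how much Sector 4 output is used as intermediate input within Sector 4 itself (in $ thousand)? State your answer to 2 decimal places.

z_44 = 148.46

Technical coefficients a_ij = z_ij / X_j:
  a_11 = 35/350 = 0.10, a_21 = 17.5/350 = 0.05, a_31 = 17.5/350 = 0.05, a_41 = 70/350 = 0.20
  a_12 = 64/320 = 0.20, a_22 = 16/320 = 0.05, a_32 = 48/320 = 0.15, a_42 = 144/320 = 0.45
  a_13 = 34/170 = 0.20, a_23 = 34/170 = 0.20, a_33 = 17/170 = 0.10, a_43 = 0/170 = 0.00
  a_14 = 80/400 = 0.20, a_24 = 100/400 = 0.25, a_34 = 60/400 = 0.15, a_44 = 120/400 = 0.30
I − A =
  [   0.90    -0.20    -0.20    -0.20]
  [  -0.05     0.95    -0.20    -0.25]
  [  -0.05    -0.15     0.90    -0.15]
  [  -0.20    -0.45     0.00     0.70]
Compute the cofactors C_ij = (−1)^(i+j)·(3×3 minor ij) of I−A; the adjugate is their transpose:
adj(I−A) = Cᵀ =
  [ 0.46275   0.24150   0.15650   0.25200]
  [ 0.08950   0.51800   0.13500   0.23950]
  [ 0.07225   0.16675   0.43775   0.17400]
  [ 0.18975   0.40200   0.13150   0.72050]
det(I−A) = Σ_j (I−A)_1j·C_1j = (0.90)(0.46275) + (-0.20)(0.08950) + (-0.20)(0.07225) + (-0.20)(0.18975) = 0.346175
(I − A)⁻¹ = adj(I−A) / det(I−A) ≈
  [   1.3368     0.6976     0.4521     0.7280]
  [   0.2585     1.4964     0.3900     0.6918]
  [   0.2087     0.4817     1.2645     0.5026]
  [   0.5481     1.1613     0.3799     2.0813]
First solve x = (I − A)⁻¹ d = adj(I−A)·d / det(I−A); in particular x_4 = (0.18975·200 + 0.40200·110 + 0.13150·130 + 0.72050·100) / 0.346175 = 171.315 / 0.346175 ≈ 494.8798.
Intermediate flow from 4 to 4: z_44 = a_44 · x_4 = 0.30 × 171.315 / 0.346175 = 51.3945 / 0.346175 ≈ 148.46.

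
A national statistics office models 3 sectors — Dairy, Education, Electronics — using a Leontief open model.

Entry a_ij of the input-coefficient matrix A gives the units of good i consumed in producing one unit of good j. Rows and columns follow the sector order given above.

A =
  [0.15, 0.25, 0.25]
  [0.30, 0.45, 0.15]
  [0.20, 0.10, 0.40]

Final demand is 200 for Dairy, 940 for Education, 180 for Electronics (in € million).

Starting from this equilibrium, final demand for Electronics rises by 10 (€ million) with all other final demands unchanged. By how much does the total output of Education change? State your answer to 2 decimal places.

I − A =
  [   0.85    -0.25    -0.25]
  [  -0.30     0.55    -0.15]
  [  -0.20    -0.10     0.60]
Cofactors of I−A, C_ij = (−1)^(i+j)·(minor ij) (rows/columns in the sector order above):
  C_11 = (0.55)(0.60) − (-0.15)(-0.10) = 0.3150
  C_12 = −[(-0.30)(0.60) − (-0.15)(-0.20)] = 0.2100
  C_13 = (-0.30)(-0.10) − (0.55)(-0.20) = 0.1400
  C_21 = −[(-0.25)(0.60) − (-0.25)(-0.10)] = 0.1750
  C_22 = (0.85)(0.60) − (-0.25)(-0.20) = 0.4600
  C_23 = −[(0.85)(-0.10) − (-0.25)(-0.20)] = 0.1350
  C_31 = (-0.25)(-0.15) − (-0.25)(0.55) = 0.1750
  C_32 = −[(0.85)(-0.15) − (-0.25)(-0.30)] = 0.2025
  C_33 = (0.85)(0.55) − (-0.25)(-0.30) = 0.3925
det(I−A) = Σ_j (I−A)_1j·C_1j = (0.85)(0.3150) + (-0.25)(0.2100) + (-0.25)(0.1400) = 0.18025
adj(I−A) = Cᵀ =
  [ 0.3150   0.1750   0.1750]
  [ 0.2100   0.4600   0.2025]
  [ 0.1400   0.1350   0.3925]
(I − A)⁻¹ = adj(I−A) / det(I−A) ≈
  [   1.7476     0.9709     0.9709]
  [   1.1650     2.5520     1.1234]
  [   0.7767     0.7490     2.1775]
Δx = (I − A)⁻¹ Δd with Δd having +10 in the Electronics component and 0 elsewhere.
So Δx_2 = L_23 · (+10), where L_23 = adj(I−A)_23 / det(I−A) = 0.2025 / 0.18025.
Δx_2 = 0.2025 × (+10) / 0.18025 = 2.025 / 0.18025 ≈ 11.23.

Δx_2 = 11.23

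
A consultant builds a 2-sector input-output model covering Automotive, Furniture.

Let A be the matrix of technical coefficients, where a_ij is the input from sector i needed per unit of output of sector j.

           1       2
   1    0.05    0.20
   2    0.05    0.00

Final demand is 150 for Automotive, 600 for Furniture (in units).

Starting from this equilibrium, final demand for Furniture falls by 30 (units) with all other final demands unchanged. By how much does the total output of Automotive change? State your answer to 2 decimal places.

Δx_1 = -6.38

I − A =
  [   0.95    -0.20]
  [  -0.05     1.00]
det(I−A) = (0.95)(1.00) − (-0.20)(-0.05) = 0.9400
adj(I−A) = [[1.00, 0.20], [0.05, 0.95]]
(I − A)⁻¹ = adj(I−A) / det(I−A) ≈
  [   1.0638     0.2128]
  [   0.0532     1.0106]
Δx = (I − A)⁻¹ Δd with Δd having -30 in the Furniture component and 0 elsewhere.
So Δx_1 = L_12 · (-30), where L_12 = adj(I−A)_12 / det(I−A) = 0.20 / 0.9400.
Δx_1 = 0.20 × (-30) / 0.9400 = -6.00 / 0.9400 ≈ -6.38.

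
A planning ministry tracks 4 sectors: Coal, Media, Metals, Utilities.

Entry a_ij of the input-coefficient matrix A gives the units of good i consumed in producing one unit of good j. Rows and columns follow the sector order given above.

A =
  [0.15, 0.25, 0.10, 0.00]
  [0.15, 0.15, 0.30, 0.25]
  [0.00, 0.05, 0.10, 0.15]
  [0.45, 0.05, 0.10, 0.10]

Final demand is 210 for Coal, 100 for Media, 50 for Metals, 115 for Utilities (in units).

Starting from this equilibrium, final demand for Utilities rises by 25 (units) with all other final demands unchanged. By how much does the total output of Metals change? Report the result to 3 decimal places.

I − A =
  [   0.85    -0.25    -0.10     0.00]
  [  -0.15     0.85    -0.30    -0.25]
  [   0.00    -0.05     0.90    -0.15]
  [  -0.45    -0.05    -0.10     0.90]
Compute the cofactors C_ij = (−1)^(i+j)·(3×3 minor ij) of I−A; the adjugate is their transpose:
adj(I−A) = Cᵀ =
  [ 0.647500   0.204000   0.149000   0.081500]
  [ 0.240750   0.669000   0.275500   0.231750]
  [ 0.070875   0.061500   0.577750   0.113375]
  [ 0.345000   0.146000   0.154000   0.603000]
det(I−A) = Σ_j (I−A)_1j·C_1j = (0.85)(0.647500) + (-0.25)(0.240750) + (-0.10)(0.070875) + (0.00)(0.345000) = 0.4831
(I − A)⁻¹ = adj(I−A) / det(I−A) ≈
  [   1.3403     0.4223     0.3084     0.1687]
  [   0.4983     1.3848     0.5703     0.4797]
  [   0.1467     0.1273     1.1959     0.2347]
  [   0.7141     0.3022     0.3188     1.2482]
Δx = (I − A)⁻¹ Δd with Δd having +25 in the Utilities component and 0 elsewhere.
So Δx_3 = L_34 · (+25), where L_34 = adj(I−A)_34 / det(I−A) = 0.113375 / 0.4831.
Δx_3 = 0.113375 × (+25) / 0.4831 = 2.834375 / 0.4831 ≈ 5.867.

Δx_3 = 5.867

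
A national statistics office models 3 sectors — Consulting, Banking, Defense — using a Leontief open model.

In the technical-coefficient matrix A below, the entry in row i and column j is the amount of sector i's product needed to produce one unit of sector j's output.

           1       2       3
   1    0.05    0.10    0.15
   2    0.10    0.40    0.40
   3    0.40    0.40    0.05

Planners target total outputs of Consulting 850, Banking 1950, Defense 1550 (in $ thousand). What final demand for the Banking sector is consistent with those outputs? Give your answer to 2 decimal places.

d_2 = 465.00

I − A =
  [   0.95    -0.10    -0.15]
  [  -0.10     0.60    -0.40]
  [  -0.40    -0.40     0.95]
d = (I − A) x:
  d_1 = (+0.95)·850 + (-0.10)·1950 + (-0.15)·1550 = 380.00
  d_2 = (-0.10)·850 + (+0.60)·1950 + (-0.40)·1550 = 465.00
  d_3 = (-0.40)·850 + (-0.40)·1950 + (+0.95)·1550 = 352.50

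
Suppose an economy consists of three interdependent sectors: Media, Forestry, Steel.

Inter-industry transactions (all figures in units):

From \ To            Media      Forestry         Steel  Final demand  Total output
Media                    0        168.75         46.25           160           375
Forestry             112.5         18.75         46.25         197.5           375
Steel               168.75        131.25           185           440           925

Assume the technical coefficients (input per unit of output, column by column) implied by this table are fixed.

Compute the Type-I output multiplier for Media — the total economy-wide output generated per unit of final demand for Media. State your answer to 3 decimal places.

Technical coefficients a_ij = z_ij / X_j:
  a_11 = 0/375 = 0.00, a_21 = 112.5/375 = 0.30, a_31 = 168.75/375 = 0.45
  a_12 = 168.75/375 = 0.45, a_22 = 18.75/375 = 0.05, a_32 = 131.25/375 = 0.35
  a_13 = 46.25/925 = 0.05, a_23 = 46.25/925 = 0.05, a_33 = 185/925 = 0.20
I − A =
  [   1.00    -0.45    -0.05]
  [  -0.30     0.95    -0.05]
  [  -0.45    -0.35     0.80]
Cofactors of I−A, C_ij = (−1)^(i+j)·(minor ij) (rows/columns in the sector order above):
  C_11 = (0.95)(0.80) − (-0.05)(-0.35) = 0.7425
  C_12 = −[(-0.30)(0.80) − (-0.05)(-0.45)] = 0.2625
  C_13 = (-0.30)(-0.35) − (0.95)(-0.45) = 0.5325
  C_21 = −[(-0.45)(0.80) − (-0.05)(-0.35)] = 0.3775
  C_22 = (1.00)(0.80) − (-0.05)(-0.45) = 0.7775
  C_23 = −[(1.00)(-0.35) − (-0.45)(-0.45)] = 0.5525
  C_31 = (-0.45)(-0.05) − (-0.05)(0.95) = 0.0700
  C_32 = −[(1.00)(-0.05) − (-0.05)(-0.30)] = 0.0650
  C_33 = (1.00)(0.95) − (-0.45)(-0.30) = 0.8150
det(I−A) = Σ_j (I−A)_1j·C_1j = (1.00)(0.7425) + (-0.45)(0.2625) + (-0.05)(0.5325) = 0.59775
adj(I−A) = Cᵀ =
  [ 0.7425   0.3775   0.0700]
  [ 0.2625   0.7775   0.0650]
  [ 0.5325   0.5525   0.8150]
(I − A)⁻¹ = adj(I−A) / det(I−A) ≈
  [   1.2422     0.6315     0.1171]
  [   0.4391     1.3007     0.1087]
  [   0.8908     0.9243     1.3634]
The output multiplier for sector j is the column-j sum of the Leontief inverse (I − A)⁻¹ = adj(I−A) / det(I−A).
Column 1 of adj(I−A): (0.7425, 0.2625, 0.5325); det(I−A) = 0.59775.
m_1 = (0.7425 + 0.2625 + 0.5325) / 0.59775 = 1.5375 / 0.59775 ≈ 2.572.

m_1 = 2.572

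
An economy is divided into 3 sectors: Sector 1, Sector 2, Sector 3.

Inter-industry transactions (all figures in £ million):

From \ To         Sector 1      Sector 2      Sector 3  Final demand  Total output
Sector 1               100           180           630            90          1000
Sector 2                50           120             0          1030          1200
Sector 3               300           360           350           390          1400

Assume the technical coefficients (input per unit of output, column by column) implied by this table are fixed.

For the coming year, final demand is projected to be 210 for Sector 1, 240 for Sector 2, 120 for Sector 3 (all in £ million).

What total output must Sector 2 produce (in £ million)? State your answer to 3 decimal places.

Technical coefficients a_ij = z_ij / X_j:
  a_11 = 100/1000 = 0.10, a_21 = 50/1000 = 0.05, a_31 = 300/1000 = 0.30
  a_12 = 180/1200 = 0.15, a_22 = 120/1200 = 0.10, a_32 = 360/1200 = 0.30
  a_13 = 630/1400 = 0.45, a_23 = 0/1400 = 0.00, a_33 = 350/1400 = 0.25
I − A =
  [   0.90    -0.15    -0.45]
  [  -0.05     0.90     0.00]
  [  -0.30    -0.30     0.75]
Cofactors of I−A, C_ij = (−1)^(i+j)·(minor ij) (rows/columns in the sector order above):
  C_11 = (0.90)(0.75) − (0.00)(-0.30) = 0.6750
  C_12 = −[(-0.05)(0.75) − (0.00)(-0.30)] = 0.0375
  C_13 = (-0.05)(-0.30) − (0.90)(-0.30) = 0.2850
  C_21 = −[(-0.15)(0.75) − (-0.45)(-0.30)] = 0.2475
  C_22 = (0.90)(0.75) − (-0.45)(-0.30) = 0.5400
  C_23 = −[(0.90)(-0.30) − (-0.15)(-0.30)] = 0.3150
  C_31 = (-0.15)(0.00) − (-0.45)(0.90) = 0.4050
  C_32 = −[(0.90)(0.00) − (-0.45)(-0.05)] = 0.0225
  C_33 = (0.90)(0.90) − (-0.15)(-0.05) = 0.8025
det(I−A) = Σ_j (I−A)_1j·C_1j = (0.90)(0.6750) + (-0.15)(0.0375) + (-0.45)(0.2850) = 0.473625
adj(I−A) = Cᵀ =
  [ 0.6750   0.2475   0.4050]
  [ 0.0375   0.5400   0.0225]
  [ 0.2850   0.3150   0.8025]
(I − A)⁻¹ = adj(I−A) / det(I−A) ≈
  [   1.4252     0.5226     0.8551]
  [   0.0792     1.1401     0.0475]
  [   0.6017     0.6651     1.6944]
x = (I − A)⁻¹ d = adj(I−A)·d / det(I−A), with det(I−A) = 0.473625:
  x_1 = (0.6750·210 + 0.2475·240 + 0.4050·120) / 0.473625 = 249.75 / 0.473625 ≈ 527.316
  x_2 = (0.0375·210 + 0.5400·240 + 0.0225·120) / 0.473625 = 140.175 / 0.473625 ≈ 295.962
  x_3 = (0.2850·210 + 0.3150·240 + 0.8025·120) / 0.473625 = 231.75 / 0.473625 ≈ 489.311

x_2 = 295.962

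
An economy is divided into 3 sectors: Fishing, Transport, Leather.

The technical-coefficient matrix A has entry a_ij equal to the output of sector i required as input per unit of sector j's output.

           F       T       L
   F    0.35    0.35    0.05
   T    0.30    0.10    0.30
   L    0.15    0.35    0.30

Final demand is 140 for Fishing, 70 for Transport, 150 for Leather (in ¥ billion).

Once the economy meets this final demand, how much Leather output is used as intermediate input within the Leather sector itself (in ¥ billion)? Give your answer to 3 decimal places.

z_LL = 156.500

I − A =
  [   0.65    -0.35    -0.05]
  [  -0.30     0.90    -0.30]
  [  -0.15    -0.35     0.70]
Cofactors of I−A, C_ij = (−1)^(i+j)·(minor ij) (rows/columns in the sector order above):
  C_11 = (0.90)(0.70) − (-0.30)(-0.35) = 0.5250
  C_12 = −[(-0.30)(0.70) − (-0.30)(-0.15)] = 0.2550
  C_13 = (-0.30)(-0.35) − (0.90)(-0.15) = 0.2400
  C_21 = −[(-0.35)(0.70) − (-0.05)(-0.35)] = 0.2625
  C_22 = (0.65)(0.70) − (-0.05)(-0.15) = 0.4475
  C_23 = −[(0.65)(-0.35) − (-0.35)(-0.15)] = 0.2800
  C_31 = (-0.35)(-0.30) − (-0.05)(0.90) = 0.1500
  C_32 = −[(0.65)(-0.30) − (-0.05)(-0.30)] = 0.2100
  C_33 = (0.65)(0.90) − (-0.35)(-0.30) = 0.4800
det(I−A) = Σ_j (I−A)_1j·C_1j = (0.65)(0.5250) + (-0.35)(0.2550) + (-0.05)(0.2400) = 0.2400
adj(I−A) = Cᵀ =
  [ 0.5250   0.2625   0.1500]
  [ 0.2550   0.4475   0.2100]
  [ 0.2400   0.2800   0.4800]
(I − A)⁻¹ = adj(I−A) / det(I−A) ≈
  [   2.1875     1.0938     0.6250]
  [   1.0625     1.8646     0.8750]
  [   1.0000     1.1667     2.0000]
First solve x = (I − A)⁻¹ d = adj(I−A)·d / det(I−A); in particular x_L = (0.2400·140 + 0.2800·70 + 0.4800·150) / 0.2400 = 125.20 / 0.2400 ≈ 521.66667.
Intermediate flow from L to L: z_LL = a_LL · x_L = 0.30 × 125.20 / 0.2400 = 37.56 / 0.2400 = 156.500.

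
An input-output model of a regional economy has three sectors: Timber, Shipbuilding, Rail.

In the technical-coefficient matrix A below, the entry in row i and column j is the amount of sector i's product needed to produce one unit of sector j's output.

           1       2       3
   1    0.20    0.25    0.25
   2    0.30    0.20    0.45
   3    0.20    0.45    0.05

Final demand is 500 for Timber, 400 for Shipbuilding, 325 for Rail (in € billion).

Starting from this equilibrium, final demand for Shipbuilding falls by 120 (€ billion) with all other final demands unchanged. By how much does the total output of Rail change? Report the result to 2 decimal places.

I − A =
  [   0.80    -0.25    -0.25]
  [  -0.30     0.80    -0.45]
  [  -0.20    -0.45     0.95]
Cofactors of I−A, C_ij = (−1)^(i+j)·(minor ij) (rows/columns in the sector order above):
  C_11 = (0.80)(0.95) − (-0.45)(-0.45) = 0.5575
  C_12 = −[(-0.30)(0.95) − (-0.45)(-0.20)] = 0.3750
  C_13 = (-0.30)(-0.45) − (0.80)(-0.20) = 0.2950
  C_21 = −[(-0.25)(0.95) − (-0.25)(-0.45)] = 0.3500
  C_22 = (0.80)(0.95) − (-0.25)(-0.20) = 0.7100
  C_23 = −[(0.80)(-0.45) − (-0.25)(-0.20)] = 0.4100
  C_31 = (-0.25)(-0.45) − (-0.25)(0.80) = 0.3125
  C_32 = −[(0.80)(-0.45) − (-0.25)(-0.30)] = 0.4350
  C_33 = (0.80)(0.80) − (-0.25)(-0.30) = 0.5650
det(I−A) = Σ_j (I−A)_1j·C_1j = (0.80)(0.5575) + (-0.25)(0.3750) + (-0.25)(0.2950) = 0.2785
adj(I−A) = Cᵀ =
  [ 0.5575   0.3500   0.3125]
  [ 0.3750   0.7100   0.4350]
  [ 0.2950   0.4100   0.5650]
(I − A)⁻¹ = adj(I−A) / det(I−A) ≈
  [   2.0018     1.2567     1.1221]
  [   1.3465     2.5494     1.5619]
  [   1.0592     1.4722     2.0287]
Δx = (I − A)⁻¹ Δd with Δd having -120 in the Shipbuilding component and 0 elsewhere.
So Δx_3 = L_32 · (-120), where L_32 = adj(I−A)_32 / det(I−A) = 0.4100 / 0.2785.
Δx_3 = 0.4100 × (-120) / 0.2785 = -49.20 / 0.2785 ≈ -176.66.

Δx_3 = -176.66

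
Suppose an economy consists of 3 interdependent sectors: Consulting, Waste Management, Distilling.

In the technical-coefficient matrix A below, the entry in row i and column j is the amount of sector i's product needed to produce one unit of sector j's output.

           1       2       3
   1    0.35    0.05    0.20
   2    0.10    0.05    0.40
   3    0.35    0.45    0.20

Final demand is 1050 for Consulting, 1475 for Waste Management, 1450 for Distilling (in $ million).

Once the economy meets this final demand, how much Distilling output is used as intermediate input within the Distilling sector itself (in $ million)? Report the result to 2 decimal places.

I − A =
  [   0.65    -0.05    -0.20]
  [  -0.10     0.95    -0.40]
  [  -0.35    -0.45     0.80]
Cofactors of I−A, C_ij = (−1)^(i+j)·(minor ij) (rows/columns in the sector order above):
  C_11 = (0.95)(0.80) − (-0.40)(-0.45) = 0.5800
  C_12 = −[(-0.10)(0.80) − (-0.40)(-0.35)] = 0.2200
  C_13 = (-0.10)(-0.45) − (0.95)(-0.35) = 0.3775
  C_21 = −[(-0.05)(0.80) − (-0.20)(-0.45)] = 0.1300
  C_22 = (0.65)(0.80) − (-0.20)(-0.35) = 0.4500
  C_23 = −[(0.65)(-0.45) − (-0.05)(-0.35)] = 0.3100
  C_31 = (-0.05)(-0.40) − (-0.20)(0.95) = 0.2100
  C_32 = −[(0.65)(-0.40) − (-0.20)(-0.10)] = 0.2800
  C_33 = (0.65)(0.95) − (-0.05)(-0.10) = 0.6125
det(I−A) = Σ_j (I−A)_1j·C_1j = (0.65)(0.5800) + (-0.05)(0.2200) + (-0.20)(0.3775) = 0.2905
adj(I−A) = Cᵀ =
  [ 0.5800   0.1300   0.2100]
  [ 0.2200   0.4500   0.2800]
  [ 0.3775   0.3100   0.6125]
(I − A)⁻¹ = adj(I−A) / det(I−A) ≈
  [   1.9966     0.4475     0.7229]
  [   0.7573     1.5491     0.9639]
  [   1.2995     1.0671     2.1084]
First solve x = (I − A)⁻¹ d = adj(I−A)·d / det(I−A); in particular x_3 = (0.3775·1050 + 0.3100·1475 + 0.6125·1450) / 0.2905 = 1741.75 / 0.2905 ≈ 5995.6971.
Intermediate flow from 3 to 3: z_33 = a_33 · x_3 = 0.20 × 1741.75 / 0.2905 = 348.35 / 0.2905 ≈ 1199.14.

z_33 = 1199.14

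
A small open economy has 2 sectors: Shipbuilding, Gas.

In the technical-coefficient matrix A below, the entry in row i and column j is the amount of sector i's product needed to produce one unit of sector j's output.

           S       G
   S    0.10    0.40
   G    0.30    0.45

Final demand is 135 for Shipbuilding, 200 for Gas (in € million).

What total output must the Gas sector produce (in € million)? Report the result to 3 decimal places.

I − A =
  [   0.90    -0.40]
  [  -0.30     0.55]
det(I−A) = (0.90)(0.55) − (-0.40)(-0.30) = 0.3750
adj(I−A) = [[0.55, 0.40], [0.30, 0.90]]
(I − A)⁻¹ = adj(I−A) / det(I−A) ≈
  [   1.4667     1.0667]
  [   0.8000     2.4000]
x = (I − A)⁻¹ d = adj(I−A)·d / det(I−A), with det(I−A) = 0.3750:
  x_S = (0.55·135 + 0.40·200) / 0.3750 = 154.25 / 0.3750 ≈ 411.333
  x_G = (0.30·135 + 0.90·200) / 0.3750 = 220.50 / 0.3750 = 588.000

x_G = 588.000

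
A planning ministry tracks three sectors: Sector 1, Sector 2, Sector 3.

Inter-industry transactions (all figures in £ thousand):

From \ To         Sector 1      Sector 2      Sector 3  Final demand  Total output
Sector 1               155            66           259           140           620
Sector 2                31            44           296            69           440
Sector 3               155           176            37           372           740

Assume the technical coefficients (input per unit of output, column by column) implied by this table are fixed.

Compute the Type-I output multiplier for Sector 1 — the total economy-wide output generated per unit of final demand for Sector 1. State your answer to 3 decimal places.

Technical coefficients a_ij = z_ij / X_j:
  a_11 = 155/620 = 0.25, a_21 = 31/620 = 0.05, a_31 = 155/620 = 0.25
  a_12 = 66/440 = 0.15, a_22 = 44/440 = 0.10, a_32 = 176/440 = 0.40
  a_13 = 259/740 = 0.35, a_23 = 296/740 = 0.40, a_33 = 37/740 = 0.05
I − A =
  [   0.75    -0.15    -0.35]
  [  -0.05     0.90    -0.40]
  [  -0.25    -0.40     0.95]
Cofactors of I−A, C_ij = (−1)^(i+j)·(minor ij) (rows/columns in the sector order above):
  C_11 = (0.90)(0.95) − (-0.40)(-0.40) = 0.6950
  C_12 = −[(-0.05)(0.95) − (-0.40)(-0.25)] = 0.1475
  C_13 = (-0.05)(-0.40) − (0.90)(-0.25) = 0.2450
  C_21 = −[(-0.15)(0.95) − (-0.35)(-0.40)] = 0.2825
  C_22 = (0.75)(0.95) − (-0.35)(-0.25) = 0.6250
  C_23 = −[(0.75)(-0.40) − (-0.15)(-0.25)] = 0.3375
  C_31 = (-0.15)(-0.40) − (-0.35)(0.90) = 0.3750
  C_32 = −[(0.75)(-0.40) − (-0.35)(-0.05)] = 0.3175
  C_33 = (0.75)(0.90) − (-0.15)(-0.05) = 0.6675
det(I−A) = Σ_j (I−A)_1j·C_1j = (0.75)(0.6950) + (-0.15)(0.1475) + (-0.35)(0.2450) = 0.413375
adj(I−A) = Cᵀ =
  [ 0.6950   0.2825   0.3750]
  [ 0.1475   0.6250   0.3175]
  [ 0.2450   0.3375   0.6675]
(I − A)⁻¹ = adj(I−A) / det(I−A) ≈
  [   1.6813     0.6834     0.9072]
  [   0.3568     1.5119     0.7681]
  [   0.5927     0.8164     1.6148]
The output multiplier for sector j is the column-j sum of the Leontief inverse (I − A)⁻¹ = adj(I−A) / det(I−A).
Column 1 of adj(I−A): (0.6950, 0.1475, 0.2450); det(I−A) = 0.413375.
m_1 = (0.6950 + 0.1475 + 0.2450) / 0.413375 = 1.0875 / 0.413375 ≈ 2.631.

m_1 = 2.631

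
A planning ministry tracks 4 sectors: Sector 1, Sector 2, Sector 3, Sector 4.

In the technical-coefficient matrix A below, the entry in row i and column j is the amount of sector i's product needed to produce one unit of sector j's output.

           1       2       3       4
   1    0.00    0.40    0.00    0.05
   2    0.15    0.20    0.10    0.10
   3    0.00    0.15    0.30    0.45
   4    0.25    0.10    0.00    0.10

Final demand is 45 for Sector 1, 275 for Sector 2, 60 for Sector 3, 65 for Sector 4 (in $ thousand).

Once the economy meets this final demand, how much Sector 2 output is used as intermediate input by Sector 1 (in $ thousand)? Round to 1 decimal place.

z_21 = 35.1

I − A =
  [   1.00    -0.40     0.00    -0.05]
  [  -0.15     0.80    -0.10    -0.10]
  [   0.00    -0.15     0.70    -0.45]
  [  -0.25    -0.10     0.00     0.90]
Compute the cofactors C_ij = (−1)^(i+j)·(3×3 minor ij) of I−A; the adjugate is their transpose:
adj(I−A) = Cᵀ =
  [ 0.479000   0.255500   0.036500   0.073250]
  [ 0.123250   0.621250   0.088750   0.120250]
  [ 0.120750   0.223125   0.635250   0.349125]
  [ 0.146750   0.140000   0.020000   0.503000]
det(I−A) = Σ_j (I−A)_1j·C_1j = (1.00)(0.479000) + (-0.40)(0.123250) + (0.00)(0.120750) + (-0.05)(0.146750) = 0.4223625
(I − A)⁻¹ = adj(I−A) / det(I−A) ≈
  [   1.1341     0.6049     0.0864     0.1734]
  [   0.2918     1.4709     0.2101     0.2847]
  [   0.2859     0.5283     1.5040     0.8266]
  [   0.3475     0.3315     0.0474     1.1909]
First solve x = (I − A)⁻¹ d = adj(I−A)·d / det(I−A); in particular x_1 = (0.479000·45 + 0.255500·275 + 0.036500·60 + 0.073250·65) / 0.4223625 = 98.76875 / 0.4223625 ≈ 233.848.
Intermediate flow from 2 to 1: z_21 = a_21 · x_1 = 0.15 × 98.76875 / 0.4223625 = 14.8153125 / 0.4223625 ≈ 35.1.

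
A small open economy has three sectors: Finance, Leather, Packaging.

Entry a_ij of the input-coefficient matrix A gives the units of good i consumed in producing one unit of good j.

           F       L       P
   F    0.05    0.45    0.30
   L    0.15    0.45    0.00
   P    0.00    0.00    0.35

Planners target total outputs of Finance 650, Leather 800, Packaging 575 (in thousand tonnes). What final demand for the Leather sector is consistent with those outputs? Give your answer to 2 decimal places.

I − A =
  [   0.95    -0.45    -0.30]
  [  -0.15     0.55     0.00]
  [   0.00     0.00     0.65]
d = (I − A) x:
  d_F = (+0.95)·650 + (-0.45)·800 + (-0.30)·575 = 85.00
  d_L = (-0.15)·650 + (+0.55)·800 + (+0.00)·575 = 342.50
  d_P = (+0.00)·650 + (+0.00)·800 + (+0.65)·575 = 373.75

d_L = 342.50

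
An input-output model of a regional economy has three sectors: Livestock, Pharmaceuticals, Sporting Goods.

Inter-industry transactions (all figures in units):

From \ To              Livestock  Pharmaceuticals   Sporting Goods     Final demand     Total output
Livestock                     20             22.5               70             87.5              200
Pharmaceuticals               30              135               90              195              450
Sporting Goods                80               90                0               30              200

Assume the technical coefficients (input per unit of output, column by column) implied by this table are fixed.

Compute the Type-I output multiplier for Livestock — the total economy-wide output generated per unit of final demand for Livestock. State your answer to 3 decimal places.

m_1 = 2.948

Technical coefficients a_ij = z_ij / X_j:
  a_11 = 20/200 = 0.10, a_21 = 30/200 = 0.15, a_31 = 80/200 = 0.40
  a_12 = 22.5/450 = 0.05, a_22 = 135/450 = 0.30, a_32 = 90/450 = 0.20
  a_13 = 70/200 = 0.35, a_23 = 90/200 = 0.45, a_33 = 0/200 = 0.00
I − A =
  [   0.90    -0.05    -0.35]
  [  -0.15     0.70    -0.45]
  [  -0.40    -0.20     1.00]
Cofactors of I−A, C_ij = (−1)^(i+j)·(minor ij) (rows/columns in the sector order above):
  C_11 = (0.70)(1.00) − (-0.45)(-0.20) = 0.6100
  C_12 = −[(-0.15)(1.00) − (-0.45)(-0.40)] = 0.3300
  C_13 = (-0.15)(-0.20) − (0.70)(-0.40) = 0.3100
  C_21 = −[(-0.05)(1.00) − (-0.35)(-0.20)] = 0.1200
  C_22 = (0.90)(1.00) − (-0.35)(-0.40) = 0.7600
  C_23 = −[(0.90)(-0.20) − (-0.05)(-0.40)] = 0.2000
  C_31 = (-0.05)(-0.45) − (-0.35)(0.70) = 0.2675
  C_32 = −[(0.90)(-0.45) − (-0.35)(-0.15)] = 0.4575
  C_33 = (0.90)(0.70) − (-0.05)(-0.15) = 0.6225
det(I−A) = Σ_j (I−A)_1j·C_1j = (0.90)(0.6100) + (-0.05)(0.3300) + (-0.35)(0.3100) = 0.4240
adj(I−A) = Cᵀ =
  [ 0.6100   0.1200   0.2675]
  [ 0.3300   0.7600   0.4575]
  [ 0.3100   0.2000   0.6225]
(I − A)⁻¹ = adj(I−A) / det(I−A) ≈
  [   1.4387     0.2830     0.6309]
  [   0.7783     1.7925     1.0790]
  [   0.7311     0.4717     1.4682]
The output multiplier for sector j is the column-j sum of the Leontief inverse (I − A)⁻¹ = adj(I−A) / det(I−A).
Column 1 of adj(I−A): (0.6100, 0.3300, 0.3100); det(I−A) = 0.4240.
m_1 = (0.6100 + 0.3300 + 0.3100) / 0.4240 = 1.25 / 0.4240 ≈ 2.948.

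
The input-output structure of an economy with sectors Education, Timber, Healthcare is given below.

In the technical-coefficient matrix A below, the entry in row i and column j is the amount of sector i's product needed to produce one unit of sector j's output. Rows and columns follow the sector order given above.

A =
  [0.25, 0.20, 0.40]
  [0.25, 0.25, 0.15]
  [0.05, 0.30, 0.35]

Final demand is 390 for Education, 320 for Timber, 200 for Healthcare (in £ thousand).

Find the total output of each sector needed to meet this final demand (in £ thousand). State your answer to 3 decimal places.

x_1 = 1259.812, x_2 = 1021.849, x_3 = 876.223

I − A =
  [   0.75    -0.20    -0.40]
  [  -0.25     0.75    -0.15]
  [  -0.05    -0.30     0.65]
Cofactors of I−A, C_ij = (−1)^(i+j)·(minor ij) (rows/columns in the sector order above):
  C_11 = (0.75)(0.65) − (-0.15)(-0.30) = 0.4425
  C_12 = −[(-0.25)(0.65) − (-0.15)(-0.05)] = 0.1700
  C_13 = (-0.25)(-0.30) − (0.75)(-0.05) = 0.1125
  C_21 = −[(-0.20)(0.65) − (-0.40)(-0.30)] = 0.2500
  C_22 = (0.75)(0.65) − (-0.40)(-0.05) = 0.4675
  C_23 = −[(0.75)(-0.30) − (-0.20)(-0.05)] = 0.2350
  C_31 = (-0.20)(-0.15) − (-0.40)(0.75) = 0.3300
  C_32 = −[(0.75)(-0.15) − (-0.40)(-0.25)] = 0.2125
  C_33 = (0.75)(0.75) − (-0.20)(-0.25) = 0.5125
det(I−A) = Σ_j (I−A)_1j·C_1j = (0.75)(0.4425) + (-0.20)(0.1700) + (-0.40)(0.1125) = 0.252875
adj(I−A) = Cᵀ =
  [ 0.4425   0.2500   0.3300]
  [ 0.1700   0.4675   0.2125]
  [ 0.1125   0.2350   0.5125]
(I − A)⁻¹ = adj(I−A) / det(I−A) ≈
  [   1.7499     0.9886     1.3050]
  [   0.6723     1.8487     0.8403]
  [   0.4449     0.9293     2.0267]
x = (I − A)⁻¹ d = adj(I−A)·d / det(I−A), with det(I−A) = 0.252875:
  x_1 = (0.4425·390 + 0.2500·320 + 0.3300·200) / 0.252875 = 318.575 / 0.252875 ≈ 1259.812
  x_2 = (0.1700·390 + 0.4675·320 + 0.2125·200) / 0.252875 = 258.40 / 0.252875 ≈ 1021.849
  x_3 = (0.1125·390 + 0.2350·320 + 0.5125·200) / 0.252875 = 221.575 / 0.252875 ≈ 876.223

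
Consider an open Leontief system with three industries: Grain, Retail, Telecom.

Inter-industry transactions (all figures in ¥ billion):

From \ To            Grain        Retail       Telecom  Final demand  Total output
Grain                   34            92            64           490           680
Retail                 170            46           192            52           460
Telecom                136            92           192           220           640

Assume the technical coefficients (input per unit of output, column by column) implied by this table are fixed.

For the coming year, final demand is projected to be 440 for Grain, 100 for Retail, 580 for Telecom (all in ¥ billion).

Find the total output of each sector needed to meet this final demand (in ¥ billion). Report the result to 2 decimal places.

x_1 = 750.37, x_2 = 737.43, x_3 = 1253.66

Technical coefficients a_ij = z_ij / X_j:
  a_11 = 34/680 = 0.05, a_21 = 170/680 = 0.25, a_31 = 136/680 = 0.20
  a_12 = 92/460 = 0.20, a_22 = 46/460 = 0.10, a_32 = 92/460 = 0.20
  a_13 = 64/640 = 0.10, a_23 = 192/640 = 0.30, a_33 = 192/640 = 0.30
I − A =
  [   0.95    -0.20    -0.10]
  [  -0.25     0.90    -0.30]
  [  -0.20    -0.20     0.70]
Cofactors of I−A, C_ij = (−1)^(i+j)·(minor ij) (rows/columns in the sector order above):
  C_11 = (0.90)(0.70) − (-0.30)(-0.20) = 0.5700
  C_12 = −[(-0.25)(0.70) − (-0.30)(-0.20)] = 0.2350
  C_13 = (-0.25)(-0.20) − (0.90)(-0.20) = 0.2300
  C_21 = −[(-0.20)(0.70) − (-0.10)(-0.20)] = 0.1600
  C_22 = (0.95)(0.70) − (-0.10)(-0.20) = 0.6450
  C_23 = −[(0.95)(-0.20) − (-0.20)(-0.20)] = 0.2300
  C_31 = (-0.20)(-0.30) − (-0.10)(0.90) = 0.1500
  C_32 = −[(0.95)(-0.30) − (-0.10)(-0.25)] = 0.3100
  C_33 = (0.95)(0.90) − (-0.20)(-0.25) = 0.8050
det(I−A) = Σ_j (I−A)_1j·C_1j = (0.95)(0.5700) + (-0.20)(0.2350) + (-0.10)(0.2300) = 0.4715
adj(I−A) = Cᵀ =
  [ 0.5700   0.1600   0.1500]
  [ 0.2350   0.6450   0.3100]
  [ 0.2300   0.2300   0.8050]
(I − A)⁻¹ = adj(I−A) / det(I−A) ≈
  [   1.2089     0.3393     0.3181]
  [   0.4984     1.3680     0.6575]
  [   0.4878     0.4878     1.7073]
x = (I − A)⁻¹ d = adj(I−A)·d / det(I−A), with det(I−A) = 0.4715:
  x_1 = (0.5700·440 + 0.1600·100 + 0.1500·580) / 0.4715 = 353.80 / 0.4715 ≈ 750.37
  x_2 = (0.2350·440 + 0.6450·100 + 0.3100·580) / 0.4715 = 347.70 / 0.4715 ≈ 737.43
  x_3 = (0.2300·440 + 0.2300·100 + 0.8050·580) / 0.4715 = 591.10 / 0.4715 ≈ 1253.66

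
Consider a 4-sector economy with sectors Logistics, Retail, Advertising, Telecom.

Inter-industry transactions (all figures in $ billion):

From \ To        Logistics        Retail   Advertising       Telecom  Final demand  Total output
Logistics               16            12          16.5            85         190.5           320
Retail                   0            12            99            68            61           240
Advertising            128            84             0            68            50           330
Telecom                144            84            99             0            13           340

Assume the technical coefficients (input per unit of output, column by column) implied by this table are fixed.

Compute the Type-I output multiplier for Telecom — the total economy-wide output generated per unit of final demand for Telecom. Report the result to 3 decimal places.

Technical coefficients a_ij = z_ij / X_j:
  a_LL = 16/320 = 0.05, a_RL = 0/320 = 0.00, a_AL = 128/320 = 0.40, a_TL = 144/320 = 0.45
  a_LR = 12/240 = 0.05, a_RR = 12/240 = 0.05, a_AR = 84/240 = 0.35, a_TR = 84/240 = 0.35
  a_LA = 16.5/330 = 0.05, a_RA = 99/330 = 0.30, a_AA = 0/330 = 0.00, a_TA = 99/330 = 0.30
  a_LT = 85/340 = 0.25, a_RT = 68/340 = 0.20, a_AT = 68/340 = 0.20, a_TT = 0/340 = 0.00
I − A =
  [   0.95    -0.05    -0.05    -0.25]
  [   0.00     0.95    -0.30    -0.20]
  [  -0.40    -0.35     1.00    -0.20]
  [  -0.45    -0.35    -0.30     1.00]
Compute the cofactors C_ij = (−1)^(i+j)·(3×3 minor ij) of I−A; the adjugate is their transpose:
adj(I−A) = Cᵀ =
  [ 0.676000   0.181750   0.159500   0.237250]
  [ 0.261000   0.726000   0.312750   0.273000]
  [ 0.469000   0.419125   0.724625   0.346000]
  [ 0.536250   0.461625   0.398625   0.777750]
det(I−A) = Σ_j (I−A)_1j·C_1j = (0.95)(0.676000) + (-0.05)(0.261000) + (-0.05)(0.469000) + (-0.25)(0.536250) = 0.4716375
(I − A)⁻¹ = adj(I−A) / det(I−A) ≈
  [   1.4333     0.3854     0.3382     0.5030]
  [   0.5534     1.5393     0.6631     0.5788]
  [   0.9944     0.8887     1.5364     0.7336]
  [   1.1370     0.9788     0.8452     1.6490]
The output multiplier for sector j is the column-j sum of the Leontief inverse (I − A)⁻¹ = adj(I−A) / det(I−A).
Column T of adj(I−A): (0.237250, 0.273000, 0.346000, 0.777750); det(I−A) = 0.4716375.
m_T = (0.237250 + 0.273000 + 0.346000 + 0.777750) / 0.4716375 = 1.634 / 0.4716375 ≈ 3.465.

m_T = 3.465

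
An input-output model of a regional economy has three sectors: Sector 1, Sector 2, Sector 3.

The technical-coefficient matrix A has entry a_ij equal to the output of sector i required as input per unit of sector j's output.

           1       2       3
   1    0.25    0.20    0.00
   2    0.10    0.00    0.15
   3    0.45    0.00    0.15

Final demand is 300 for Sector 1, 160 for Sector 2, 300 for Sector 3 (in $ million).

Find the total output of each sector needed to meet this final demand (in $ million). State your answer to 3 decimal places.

I − A =
  [   0.75    -0.20     0.00]
  [  -0.10     1.00    -0.15]
  [  -0.45     0.00     0.85]
Cofactors of I−A, C_ij = (−1)^(i+j)·(minor ij) (rows/columns in the sector order above):
  C_11 = (1.00)(0.85) − (-0.15)(0.00) = 0.8500
  C_12 = −[(-0.10)(0.85) − (-0.15)(-0.45)] = 0.1525
  C_13 = (-0.10)(0.00) − (1.00)(-0.45) = 0.4500
  C_21 = −[(-0.20)(0.85) − (0.00)(0.00)] = 0.1700
  C_22 = (0.75)(0.85) − (0.00)(-0.45) = 0.6375
  C_23 = −[(0.75)(0.00) − (-0.20)(-0.45)] = 0.0900
  C_31 = (-0.20)(-0.15) − (0.00)(1.00) = 0.0300
  C_32 = −[(0.75)(-0.15) − (0.00)(-0.10)] = 0.1125
  C_33 = (0.75)(1.00) − (-0.20)(-0.10) = 0.7300
det(I−A) = Σ_j (I−A)_1j·C_1j = (0.75)(0.8500) + (-0.20)(0.1525) + (0.00)(0.4500) = 0.6070
adj(I−A) = Cᵀ =
  [ 0.8500   0.1700   0.0300]
  [ 0.1525   0.6375   0.1125]
  [ 0.4500   0.0900   0.7300]
(I − A)⁻¹ = adj(I−A) / det(I−A) ≈
  [   1.4003     0.2801     0.0494]
  [   0.2512     1.0502     0.1853]
  [   0.7414     0.1483     1.2026]
x = (I − A)⁻¹ d = adj(I−A)·d / det(I−A), with det(I−A) = 0.6070:
  x_1 = (0.8500·300 + 0.1700·160 + 0.0300·300) / 0.6070 = 291.20 / 0.6070 ≈ 479.736
  x_2 = (0.1525·300 + 0.6375·160 + 0.1125·300) / 0.6070 = 181.50 / 0.6070 ≈ 299.012
  x_3 = (0.4500·300 + 0.0900·160 + 0.7300·300) / 0.6070 = 368.40 / 0.6070 ≈ 606.919

x_1 = 479.736, x_2 = 299.012, x_3 = 606.919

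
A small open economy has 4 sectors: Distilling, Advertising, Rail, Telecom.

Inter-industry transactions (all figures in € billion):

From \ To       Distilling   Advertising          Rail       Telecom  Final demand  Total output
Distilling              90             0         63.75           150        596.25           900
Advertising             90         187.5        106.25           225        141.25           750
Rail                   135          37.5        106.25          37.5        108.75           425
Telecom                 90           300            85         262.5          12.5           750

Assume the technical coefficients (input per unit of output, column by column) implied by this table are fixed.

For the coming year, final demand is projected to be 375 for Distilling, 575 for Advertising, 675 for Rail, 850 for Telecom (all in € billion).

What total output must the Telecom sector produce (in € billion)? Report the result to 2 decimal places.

x_T = 4011.74

Technical coefficients a_ij = z_ij / X_j:
  a_DD = 90/900 = 0.10, a_AD = 90/900 = 0.10, a_RD = 135/900 = 0.15, a_TD = 90/900 = 0.10
  a_DA = 0/750 = 0.00, a_AA = 187.5/750 = 0.25, a_RA = 37.5/750 = 0.05, a_TA = 300/750 = 0.40
  a_DR = 63.75/425 = 0.15, a_AR = 106.25/425 = 0.25, a_RR = 106.25/425 = 0.25, a_TR = 85/425 = 0.20
  a_DT = 150/750 = 0.20, a_AT = 225/750 = 0.30, a_RT = 37.5/750 = 0.05, a_TT = 262.5/750 = 0.35
I − A =
  [   0.90     0.00    -0.15    -0.20]
  [  -0.10     0.75    -0.25    -0.30]
  [  -0.15    -0.05     0.75    -0.05]
  [  -0.10    -0.40    -0.20     0.65]
Compute the cofactors C_ij = (−1)^(i+j)·(3×3 minor ij) of I−A; the adjugate is their transpose:
adj(I−A) = Cᵀ =
  [ 0.252000   0.069875   0.105125   0.117875]
  [ 0.104875   0.393375   0.213500   0.230250]
  [ 0.065625   0.058250   0.307750   0.070750]
  [ 0.123500   0.270750   0.242250   0.477375]
det(I−A) = Σ_j (I−A)_1j·C_1j = (0.90)(0.252000) + (0.00)(0.104875) + (-0.15)(0.065625) + (-0.20)(0.123500) = 0.19225625
(I − A)⁻¹ = adj(I−A) / det(I−A) ≈
  [   1.3108     0.3634     0.5468     0.6131]
  [   0.5455     2.0461     1.1105     1.1976]
  [   0.3413     0.3030     1.6007     0.3680]
  [   0.6424     1.4083     1.2600     2.4830]
x = (I − A)⁻¹ d = adj(I−A)·d / det(I−A), with det(I−A) = 0.19225625:
  x_D = (0.252000·375 + 0.069875·575 + 0.105125·675 + 0.117875·850) / 0.19225625 = 305.83125 / 0.19225625 ≈ 1590.75
  x_A = (0.104875·375 + 0.393375·575 + 0.213500·675 + 0.230250·850) / 0.19225625 = 605.34375 / 0.19225625 ≈ 3148.63
  x_R = (0.065625·375 + 0.058250·575 + 0.307750·675 + 0.070750·850) / 0.19225625 = 325.971875 / 0.19225625 ≈ 1695.51
  x_T = (0.123500·375 + 0.270750·575 + 0.242250·675 + 0.477375·850) / 0.19225625 = 771.28125 / 0.19225625 ≈ 4011.74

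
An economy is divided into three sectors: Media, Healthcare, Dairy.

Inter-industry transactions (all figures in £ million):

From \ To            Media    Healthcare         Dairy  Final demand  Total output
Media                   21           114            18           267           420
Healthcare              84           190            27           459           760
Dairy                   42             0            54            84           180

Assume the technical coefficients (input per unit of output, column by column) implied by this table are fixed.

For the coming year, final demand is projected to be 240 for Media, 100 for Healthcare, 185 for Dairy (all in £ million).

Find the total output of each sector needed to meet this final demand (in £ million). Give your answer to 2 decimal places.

Technical coefficients a_ij = z_ij / X_j:
  a_MM = 21/420 = 0.05, a_HM = 84/420 = 0.20, a_DM = 42/420 = 0.10
  a_MH = 114/760 = 0.15, a_HH = 190/760 = 0.25, a_DH = 0/760 = 0.00
  a_MD = 18/180 = 0.10, a_HD = 27/180 = 0.15, a_DD = 54/180 = 0.30
I − A =
  [   0.95    -0.15    -0.10]
  [  -0.20     0.75    -0.15]
  [  -0.10     0.00     0.70]
Cofactors of I−A, C_ij = (−1)^(i+j)·(minor ij) (rows/columns in the sector order above):
  C_11 = (0.75)(0.70) − (-0.15)(0.00) = 0.5250
  C_12 = −[(-0.20)(0.70) − (-0.15)(-0.10)] = 0.1550
  C_13 = (-0.20)(0.00) − (0.75)(-0.10) = 0.0750
  C_21 = −[(-0.15)(0.70) − (-0.10)(0.00)] = 0.1050
  C_22 = (0.95)(0.70) − (-0.10)(-0.10) = 0.6550
  C_23 = −[(0.95)(0.00) − (-0.15)(-0.10)] = 0.0150
  C_31 = (-0.15)(-0.15) − (-0.10)(0.75) = 0.0975
  C_32 = −[(0.95)(-0.15) − (-0.10)(-0.20)] = 0.1625
  C_33 = (0.95)(0.75) − (-0.15)(-0.20) = 0.6825
det(I−A) = Σ_j (I−A)_1j·C_1j = (0.95)(0.5250) + (-0.15)(0.1550) + (-0.10)(0.0750) = 0.4680
adj(I−A) = Cᵀ =
  [ 0.5250   0.1050   0.0975]
  [ 0.1550   0.6550   0.1625]
  [ 0.0750   0.0150   0.6825]
(I − A)⁻¹ = adj(I−A) / det(I−A) ≈
  [   1.1218     0.2244     0.2083]
  [   0.3312     1.3996     0.3472]
  [   0.1603     0.0321     1.4583]
x = (I − A)⁻¹ d = adj(I−A)·d / det(I−A), with det(I−A) = 0.4680:
  x_M = (0.5250·240 + 0.1050·100 + 0.0975·185) / 0.4680 = 154.5375 / 0.4680 ≈ 330.21
  x_H = (0.1550·240 + 0.6550·100 + 0.1625·185) / 0.4680 = 132.7625 / 0.4680 ≈ 283.68
  x_D = (0.0750·240 + 0.0150·100 + 0.6825·185) / 0.4680 = 145.7625 / 0.4680 ≈ 311.46

x_M = 330.21, x_H = 283.68, x_D = 311.46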